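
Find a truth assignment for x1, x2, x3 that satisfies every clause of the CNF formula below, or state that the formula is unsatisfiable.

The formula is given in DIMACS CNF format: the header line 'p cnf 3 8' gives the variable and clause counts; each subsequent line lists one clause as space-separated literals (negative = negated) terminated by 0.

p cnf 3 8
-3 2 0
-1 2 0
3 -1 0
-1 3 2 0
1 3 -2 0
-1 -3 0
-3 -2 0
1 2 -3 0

x1: False; x2: False; x3: False

Suppose x3 = False.
(¬x1) alone gives x1 = False.
(¬x2) alone gives x2 = False.
All clauses are satisfied.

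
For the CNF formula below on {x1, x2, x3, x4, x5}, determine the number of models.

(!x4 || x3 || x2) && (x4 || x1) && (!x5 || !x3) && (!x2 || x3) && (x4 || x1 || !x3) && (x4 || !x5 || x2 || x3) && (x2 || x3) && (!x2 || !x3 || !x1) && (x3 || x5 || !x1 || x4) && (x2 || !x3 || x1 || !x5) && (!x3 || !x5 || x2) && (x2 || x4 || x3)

4

There are 2^5 = 32 truth assignments over (x1, x2, x3, x4, x5).
Split on x4. With x4 = true, the clauses containing x4 are satisfied and !x4 drops from the rest; 3 of the 2^4 = 16 assignments to the other variables satisfy what remains.
With x4 = false, by the same count on the reduced clause set, 1 assignment works.
(One model: x1=F, x2=F, x3=T, x4=T, x5=F.)
Total: 3 + 1 = 4.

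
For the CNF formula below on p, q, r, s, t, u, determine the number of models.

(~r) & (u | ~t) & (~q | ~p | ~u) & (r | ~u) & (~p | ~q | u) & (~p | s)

5

There are 2^6 = 64 truth assignments over (p, q, r, s, t, u).
Split on p. With p = 1, the clauses containing p are satisfied and ~p drops from the rest; 1 of the 2^5 = 32 assignments to the other variables satisfy what remains.
With p = 0, by the same count on the reduced clause set, 4 assignments work.
Total: 1 + 4 = 5.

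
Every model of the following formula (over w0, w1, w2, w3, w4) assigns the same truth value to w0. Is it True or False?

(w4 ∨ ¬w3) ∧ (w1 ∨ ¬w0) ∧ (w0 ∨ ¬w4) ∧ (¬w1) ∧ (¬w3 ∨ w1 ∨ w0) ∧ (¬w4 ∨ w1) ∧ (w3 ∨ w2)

False

Suppose w0 = True.
Unit clause (w1) forces w1 = True.
But (¬w1) is also a unit clause — contradiction.
So every satisfying assignment has w0 = False.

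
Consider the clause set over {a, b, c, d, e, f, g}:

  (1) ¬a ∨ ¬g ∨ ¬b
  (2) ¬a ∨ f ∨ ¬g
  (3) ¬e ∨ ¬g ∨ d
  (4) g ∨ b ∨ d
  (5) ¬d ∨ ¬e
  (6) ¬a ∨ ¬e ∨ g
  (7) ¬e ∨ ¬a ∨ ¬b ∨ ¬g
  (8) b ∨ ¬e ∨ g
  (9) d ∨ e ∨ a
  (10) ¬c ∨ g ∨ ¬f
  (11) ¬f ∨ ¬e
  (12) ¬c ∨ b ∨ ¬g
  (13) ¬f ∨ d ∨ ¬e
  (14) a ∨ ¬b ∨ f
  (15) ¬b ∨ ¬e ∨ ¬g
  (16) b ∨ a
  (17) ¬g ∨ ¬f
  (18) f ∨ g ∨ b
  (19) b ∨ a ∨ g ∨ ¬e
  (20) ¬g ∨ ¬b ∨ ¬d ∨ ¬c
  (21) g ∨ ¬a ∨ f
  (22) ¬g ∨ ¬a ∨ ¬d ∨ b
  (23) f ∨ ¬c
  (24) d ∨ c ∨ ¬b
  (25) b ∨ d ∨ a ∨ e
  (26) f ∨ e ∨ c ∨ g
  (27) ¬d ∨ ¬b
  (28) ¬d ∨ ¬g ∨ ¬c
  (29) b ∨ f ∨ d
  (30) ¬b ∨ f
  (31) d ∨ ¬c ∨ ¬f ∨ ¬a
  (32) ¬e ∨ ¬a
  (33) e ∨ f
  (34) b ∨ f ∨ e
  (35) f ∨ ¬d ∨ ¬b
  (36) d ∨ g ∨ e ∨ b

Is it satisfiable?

Try d = True.
From the singleton clause (¬e), e = False.
From the singleton clause (¬b), b = False.
From the singleton clause (a), a = True.
From the singleton clause (¬g), g = False.
From the singleton clause (f), f = True.
From the singleton clause (¬c), c = False.
All clauses are satisfied.
A satisfying assignment: a: True,  b: False,  c: False,  d: True,  e: False,  f: True,  g: False.

Yes, satisfiable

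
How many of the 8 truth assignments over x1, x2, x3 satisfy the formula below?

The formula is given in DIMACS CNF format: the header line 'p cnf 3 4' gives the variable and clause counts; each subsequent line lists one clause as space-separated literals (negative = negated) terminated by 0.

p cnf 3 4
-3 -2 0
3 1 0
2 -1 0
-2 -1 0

1

There are 2^3 = 8 truth assignments over (x1, x2, x3).
Check each against the 4 clauses (columns in the order x1, x2, x3):
  F F F  ✗ fails (x3 ∨ x1)
  F F T  ✓ satisfies all
  F T F  ✗ fails (x3 ∨ x1)
  F T T  ✗ fails (¬x3 ∨ ¬x2)
  T F F  ✗ fails (x2 ∨ ¬x1)
  T F T  ✗ fails (x2 ∨ ¬x1)
  T T F  ✗ fails (¬x2 ∨ ¬x1)
  T T T  ✗ fails (¬x3 ∨ ¬x2)
1 of the 8 rows is a model.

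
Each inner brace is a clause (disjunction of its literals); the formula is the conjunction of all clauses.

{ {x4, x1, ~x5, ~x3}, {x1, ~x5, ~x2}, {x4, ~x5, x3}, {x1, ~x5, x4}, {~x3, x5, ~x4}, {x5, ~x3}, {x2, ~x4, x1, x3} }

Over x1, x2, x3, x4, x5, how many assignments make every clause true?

14

There are 2^5 = 32 truth assignments over (x1, x2, x3, x4, x5).
Split on x5. With x5 = 1, the clauses containing x5 are satisfied and ~x5 drops from the rest; 7 of the 2^4 = 16 assignments to the other variables satisfy what remains.
With x5 = 0, by the same count on the reduced clause set, 7 assignments work.
(One model: x1=F, x2=F, x3=F, x4=F, x5=F.)
Total: 7 + 7 = 14.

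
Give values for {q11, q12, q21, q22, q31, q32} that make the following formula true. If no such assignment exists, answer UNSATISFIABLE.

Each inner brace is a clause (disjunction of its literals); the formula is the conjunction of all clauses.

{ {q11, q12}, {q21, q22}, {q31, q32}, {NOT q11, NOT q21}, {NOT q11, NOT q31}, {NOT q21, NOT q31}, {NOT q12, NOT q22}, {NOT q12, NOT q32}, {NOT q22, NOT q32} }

Try q11 = true.
From the singleton clause (NOT q21), q21 = false.
From the singleton clause (q22), q22 = true.
From the singleton clause (NOT q31), q31 = false.
From the singleton clause (q32), q32 = true.
But (NOT q32) is also a unit clause — contradiction.
Backtrack on q11: now try q11 = false.
From the singleton clause (q12), q12 = true.
From the singleton clause (NOT q22), q22 = false.
From the singleton clause (q21), q21 = true.
From the singleton clause (NOT q31), q31 = false.
From the singleton clause (q32), q32 = true.
But (NOT q32) is also a unit clause — contradiction.
Neither q11 = true nor q11 = false works.

UNSATISFIABLE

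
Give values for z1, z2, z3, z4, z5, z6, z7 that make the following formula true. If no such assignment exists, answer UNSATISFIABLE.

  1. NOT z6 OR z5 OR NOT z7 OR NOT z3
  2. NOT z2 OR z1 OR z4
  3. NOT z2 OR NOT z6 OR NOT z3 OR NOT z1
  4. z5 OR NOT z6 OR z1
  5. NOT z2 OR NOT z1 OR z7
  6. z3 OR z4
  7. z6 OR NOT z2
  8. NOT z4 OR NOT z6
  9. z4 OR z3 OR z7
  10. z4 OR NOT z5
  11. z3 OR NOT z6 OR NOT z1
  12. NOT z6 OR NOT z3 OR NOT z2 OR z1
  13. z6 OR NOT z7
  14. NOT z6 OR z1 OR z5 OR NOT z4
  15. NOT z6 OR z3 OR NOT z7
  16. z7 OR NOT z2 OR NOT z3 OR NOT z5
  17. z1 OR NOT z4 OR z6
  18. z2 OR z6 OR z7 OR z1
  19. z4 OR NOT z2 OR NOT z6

Branch on z3: set z3 = false.
From the singleton clause (z4), z4 = true.
From the singleton clause (NOT z6), z6 = false.
From the singleton clause (NOT z2), z2 = false.
From the singleton clause (NOT z7), z7 = false.
From the singleton clause (z1), z1 = true.
Every clause is now satisfied; z5 is unconstrained.

z1=true,  z2=false,  z3=false,  z4=true,  z5=true,  z6=false,  z7=false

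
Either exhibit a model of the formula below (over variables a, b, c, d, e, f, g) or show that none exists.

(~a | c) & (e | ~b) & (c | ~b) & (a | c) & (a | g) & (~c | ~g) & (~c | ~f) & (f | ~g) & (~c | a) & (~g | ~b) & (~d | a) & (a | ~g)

a: 1,  b: 0,  c: 1,  d: 1,  e: 0,  f: 0,  g: 0

Suppose a = 1.
Unit clause (c) forces c = 1.
Unit clause (~g) forces g = 0.
Unit clause (~f) forces f = 0.
Suppose e = 0.
Unit clause (~b) forces b = 0.
All clauses hold; d can take either value.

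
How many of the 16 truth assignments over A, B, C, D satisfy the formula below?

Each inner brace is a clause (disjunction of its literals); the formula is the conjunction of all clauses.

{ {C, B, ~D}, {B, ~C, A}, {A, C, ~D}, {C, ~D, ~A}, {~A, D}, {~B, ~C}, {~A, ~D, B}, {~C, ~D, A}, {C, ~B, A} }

There are 2^4 = 16 truth assignments over (A, B, C, D).
Split on C. With C = 1, the clauses containing C are satisfied and ~C drops from the rest; 0 of the 2^3 = 8 assignments to the other variables satisfy what remains.
With C = 0, by the same count on the reduced clause set, 1 assignment works.
(One model: A=F, B=F, C=F, D=F.)
Total: 0 + 1 = 1.

1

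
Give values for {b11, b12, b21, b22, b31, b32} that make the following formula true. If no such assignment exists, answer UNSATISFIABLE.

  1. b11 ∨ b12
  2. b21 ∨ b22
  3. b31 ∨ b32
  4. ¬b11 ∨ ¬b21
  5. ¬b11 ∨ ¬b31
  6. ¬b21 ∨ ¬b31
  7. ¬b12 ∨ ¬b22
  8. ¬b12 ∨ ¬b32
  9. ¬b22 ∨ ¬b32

UNSATISFIABLE

Case b11 = True:
The clause (¬b21) is unit, so b21 = False.
The clause (b22) is unit, so b22 = True.
The clause (¬b31) is unit, so b31 = False.
The clause (b32) is unit, so b32 = True.
But (¬b32) is also a unit clause — contradiction.
Undo b11 and try b11 = False.
The clause (b12) is unit, so b12 = True.
The clause (¬b22) is unit, so b22 = False.
The clause (b21) is unit, so b21 = True.
The clause (¬b31) is unit, so b31 = False.
The clause (b32) is unit, so b32 = True.
But (¬b32) is also a unit clause — contradiction.
Either choice for b11 ends in contradiction.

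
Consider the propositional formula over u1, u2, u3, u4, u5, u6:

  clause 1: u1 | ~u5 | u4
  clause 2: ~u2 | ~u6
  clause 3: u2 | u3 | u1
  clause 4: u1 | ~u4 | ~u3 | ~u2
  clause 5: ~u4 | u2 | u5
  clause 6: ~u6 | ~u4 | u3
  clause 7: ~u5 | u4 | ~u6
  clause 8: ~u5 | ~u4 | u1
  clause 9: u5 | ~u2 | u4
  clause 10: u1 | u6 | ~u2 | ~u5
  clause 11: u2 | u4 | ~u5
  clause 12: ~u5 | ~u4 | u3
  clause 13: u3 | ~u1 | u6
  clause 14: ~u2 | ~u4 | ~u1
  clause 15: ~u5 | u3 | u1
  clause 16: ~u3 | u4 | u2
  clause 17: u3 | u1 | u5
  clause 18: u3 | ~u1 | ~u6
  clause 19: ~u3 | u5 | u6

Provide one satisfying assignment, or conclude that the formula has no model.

u1=1,  u2=0,  u3=1,  u4=1,  u5=1,  u6=0

Case u2 = 0:
Case u3 = 1:
(u4) alone gives u4 = 1.
(u5) alone gives u5 = 1.
(u1) alone gives u1 = 1.
No clause remains; u6 is free.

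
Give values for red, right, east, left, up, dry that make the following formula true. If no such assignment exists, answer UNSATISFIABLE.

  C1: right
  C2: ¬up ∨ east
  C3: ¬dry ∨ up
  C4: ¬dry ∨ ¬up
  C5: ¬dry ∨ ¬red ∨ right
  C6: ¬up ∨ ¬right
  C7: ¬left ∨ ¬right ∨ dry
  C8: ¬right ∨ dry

UNSATISFIABLE

Unit clause (right) forces right = True.
Unit clause (¬up) forces up = False.
Unit clause (¬dry) forces dry = False.
Now (dry) is unsatisfied and unit — conflict.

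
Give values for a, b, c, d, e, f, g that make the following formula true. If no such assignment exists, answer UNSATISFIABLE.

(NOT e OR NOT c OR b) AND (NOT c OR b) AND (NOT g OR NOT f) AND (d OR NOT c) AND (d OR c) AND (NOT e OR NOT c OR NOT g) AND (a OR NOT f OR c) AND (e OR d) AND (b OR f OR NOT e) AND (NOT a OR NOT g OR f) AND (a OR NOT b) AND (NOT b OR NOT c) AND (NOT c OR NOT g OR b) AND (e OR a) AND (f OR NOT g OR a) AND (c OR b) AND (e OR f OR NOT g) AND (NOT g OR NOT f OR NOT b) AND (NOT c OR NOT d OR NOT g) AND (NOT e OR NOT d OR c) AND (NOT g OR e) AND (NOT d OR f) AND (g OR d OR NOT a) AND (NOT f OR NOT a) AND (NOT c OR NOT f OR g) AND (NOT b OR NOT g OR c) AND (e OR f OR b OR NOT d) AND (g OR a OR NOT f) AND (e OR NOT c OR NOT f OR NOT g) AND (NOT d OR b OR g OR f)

Suppose c = false.
(d) alone gives d = true.
(b) alone gives b = true.
(a) alone gives a = true.
(NOT e) alone gives e = false.
(NOT g) alone gives g = false.
(f) alone gives f = true.
That conflicts with the unit clause (NOT f).
Undo c and try c = true.
(b) alone gives b = true.
That conflicts with the unit clause (NOT b).
Both values of c lead to a conflict.

UNSATISFIABLE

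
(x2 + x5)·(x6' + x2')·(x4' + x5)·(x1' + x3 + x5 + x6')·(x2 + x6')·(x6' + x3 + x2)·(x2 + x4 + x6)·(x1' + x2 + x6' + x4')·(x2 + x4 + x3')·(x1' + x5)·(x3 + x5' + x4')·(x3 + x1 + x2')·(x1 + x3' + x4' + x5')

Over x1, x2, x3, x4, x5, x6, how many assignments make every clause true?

There are 2^6 = 64 truth assignments over (x1, x2, x3, x4, x5, x6).
Split on x3. With x3 = 1, the clauses containing x3 are satisfied and x3' drops from the rest; 5 of the 2^5 = 32 assignments to the other variables satisfy what remains.
With x3 = 0, by the same count on the reduced clause set, 1 assignment works.
(One model: x1=F, x2=T, x3=T, x4=F, x5=F, x6=F.)
Total: 5 + 1 = 6.

6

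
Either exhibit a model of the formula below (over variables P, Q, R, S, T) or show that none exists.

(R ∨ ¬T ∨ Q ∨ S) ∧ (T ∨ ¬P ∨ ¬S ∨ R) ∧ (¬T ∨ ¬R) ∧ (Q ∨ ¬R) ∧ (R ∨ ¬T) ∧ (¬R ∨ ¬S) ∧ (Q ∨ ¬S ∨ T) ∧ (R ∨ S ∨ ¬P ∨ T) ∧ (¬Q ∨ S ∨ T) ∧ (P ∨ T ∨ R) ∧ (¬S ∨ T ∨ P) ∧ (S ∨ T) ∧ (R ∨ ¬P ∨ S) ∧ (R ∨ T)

UNSATISFIABLE

Try T = False.
From the singleton clause (S), S = True.
From the singleton clause (¬R), R = False.
Now (R) is unsatisfied and unit — conflict.
Backtrack on T: now try T = True.
From the singleton clause (¬R), R = False.
Now (R) is unsatisfied and unit — conflict.
Neither T = True nor T = False works.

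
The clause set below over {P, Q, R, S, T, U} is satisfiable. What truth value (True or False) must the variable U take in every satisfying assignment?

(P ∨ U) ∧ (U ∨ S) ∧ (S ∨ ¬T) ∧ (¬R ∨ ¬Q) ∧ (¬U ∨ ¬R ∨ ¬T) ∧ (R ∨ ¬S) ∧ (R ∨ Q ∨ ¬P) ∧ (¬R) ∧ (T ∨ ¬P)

Suppose U = False.
The clause (P) is unit, so P = True.
The clause (S) is unit, so S = True.
The clause (R) is unit, so R = True.
That conflicts with the unit clause (¬R).
So every satisfying assignment has U = True.

True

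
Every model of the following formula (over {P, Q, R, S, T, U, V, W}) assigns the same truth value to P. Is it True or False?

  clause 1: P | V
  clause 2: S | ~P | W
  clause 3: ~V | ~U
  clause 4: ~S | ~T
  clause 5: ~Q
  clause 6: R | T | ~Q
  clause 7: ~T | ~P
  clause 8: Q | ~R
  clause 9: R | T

False

Suppose P = 1.
From the singleton clause (~Q), Q = 0.
From the singleton clause (~T), T = 0.
From the singleton clause (~R), R = 0.
But (R) is also a unit clause — contradiction.
So every satisfying assignment has P = False.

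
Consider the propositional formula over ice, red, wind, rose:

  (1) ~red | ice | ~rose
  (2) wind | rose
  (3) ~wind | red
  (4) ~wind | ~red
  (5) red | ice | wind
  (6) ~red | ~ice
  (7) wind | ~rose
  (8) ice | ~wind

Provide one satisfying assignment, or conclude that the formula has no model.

Try wind = 1.
Unit clause (red) forces red = 1.
Now (~red) is unsatisfied and unit — conflict.
That branch fails; take wind = 0 instead.
Unit clause (rose) forces rose = 1.
Now (~rose) is unsatisfied and unit — conflict.
Either choice for wind ends in contradiction.

UNSATISFIABLE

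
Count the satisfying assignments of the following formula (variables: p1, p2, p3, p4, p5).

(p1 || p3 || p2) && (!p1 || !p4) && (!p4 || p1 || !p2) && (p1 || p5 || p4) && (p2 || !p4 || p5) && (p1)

There are 2^5 = 32 truth assignments over (p1, p2, p3, p4, p5).
Split on p4. With p4 = true, the clauses containing p4 are satisfied and !p4 drops from the rest; 0 of the 2^4 = 16 assignments to the other variables satisfy what remains.
With p4 = false, by the same count on the reduced clause set, 8 assignments work.
Total: 0 + 8 = 8.

8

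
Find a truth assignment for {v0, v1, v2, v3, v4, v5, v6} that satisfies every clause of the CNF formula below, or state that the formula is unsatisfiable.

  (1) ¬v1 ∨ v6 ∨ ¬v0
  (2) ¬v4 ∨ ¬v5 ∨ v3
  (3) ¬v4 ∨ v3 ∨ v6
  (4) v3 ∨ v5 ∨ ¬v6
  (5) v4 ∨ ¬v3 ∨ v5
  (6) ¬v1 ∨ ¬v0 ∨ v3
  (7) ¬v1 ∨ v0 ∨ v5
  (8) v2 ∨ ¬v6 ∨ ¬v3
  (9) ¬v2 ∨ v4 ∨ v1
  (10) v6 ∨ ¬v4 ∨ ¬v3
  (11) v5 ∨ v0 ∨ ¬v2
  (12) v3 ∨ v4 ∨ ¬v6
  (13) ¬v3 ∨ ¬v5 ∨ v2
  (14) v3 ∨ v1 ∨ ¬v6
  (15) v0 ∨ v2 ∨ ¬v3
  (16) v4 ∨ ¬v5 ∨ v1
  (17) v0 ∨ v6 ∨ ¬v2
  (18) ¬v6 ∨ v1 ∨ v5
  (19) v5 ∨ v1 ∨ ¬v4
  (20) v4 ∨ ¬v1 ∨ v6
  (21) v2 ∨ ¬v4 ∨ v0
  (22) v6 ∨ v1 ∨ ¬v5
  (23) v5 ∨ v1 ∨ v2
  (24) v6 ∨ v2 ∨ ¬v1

Branch on v1: set v1 = True.
Branch on v6: set v6 = True.
Branch on v3: set v3 = True.
(v2) alone gives v2 = True.
Branch on v4: set v4 = False.
(v5) alone gives v5 = True.
Every clause is now satisfied; v0 is unconstrained.

v0 ↦ False, v1 ↦ True, v2 ↦ True, v3 ↦ True, v4 ↦ False, v5 ↦ True, v6 ↦ True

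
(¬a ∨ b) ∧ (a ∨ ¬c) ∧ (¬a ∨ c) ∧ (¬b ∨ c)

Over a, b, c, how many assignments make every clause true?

2

There are 2^3 = 8 truth assignments over (a, b, c).
Check each against the 4 clauses (columns in the order a, b, c):
  F F F  ✓ satisfies all
  F F T  ✗ fails (a ∨ ¬c)
  F T F  ✗ fails (¬b ∨ c)
  F T T  ✗ fails (a ∨ ¬c)
  T F F  ✗ fails (¬a ∨ b)
  T F T  ✗ fails (¬a ∨ b)
  T T F  ✗ fails (¬a ∨ c)
  T T T  ✓ satisfies all
2 of the 8 rows are models.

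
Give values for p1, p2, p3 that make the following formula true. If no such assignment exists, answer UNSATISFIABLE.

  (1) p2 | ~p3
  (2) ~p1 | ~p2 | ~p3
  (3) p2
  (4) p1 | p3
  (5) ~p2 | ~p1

p1 ↦ 0, p2 ↦ 1, p3 ↦ 1

The clause (p2) is unit, so p2 = 1.
The clause (~p1) is unit, so p1 = 0.
The clause (p3) is unit, so p3 = 1.
Every clause now holds.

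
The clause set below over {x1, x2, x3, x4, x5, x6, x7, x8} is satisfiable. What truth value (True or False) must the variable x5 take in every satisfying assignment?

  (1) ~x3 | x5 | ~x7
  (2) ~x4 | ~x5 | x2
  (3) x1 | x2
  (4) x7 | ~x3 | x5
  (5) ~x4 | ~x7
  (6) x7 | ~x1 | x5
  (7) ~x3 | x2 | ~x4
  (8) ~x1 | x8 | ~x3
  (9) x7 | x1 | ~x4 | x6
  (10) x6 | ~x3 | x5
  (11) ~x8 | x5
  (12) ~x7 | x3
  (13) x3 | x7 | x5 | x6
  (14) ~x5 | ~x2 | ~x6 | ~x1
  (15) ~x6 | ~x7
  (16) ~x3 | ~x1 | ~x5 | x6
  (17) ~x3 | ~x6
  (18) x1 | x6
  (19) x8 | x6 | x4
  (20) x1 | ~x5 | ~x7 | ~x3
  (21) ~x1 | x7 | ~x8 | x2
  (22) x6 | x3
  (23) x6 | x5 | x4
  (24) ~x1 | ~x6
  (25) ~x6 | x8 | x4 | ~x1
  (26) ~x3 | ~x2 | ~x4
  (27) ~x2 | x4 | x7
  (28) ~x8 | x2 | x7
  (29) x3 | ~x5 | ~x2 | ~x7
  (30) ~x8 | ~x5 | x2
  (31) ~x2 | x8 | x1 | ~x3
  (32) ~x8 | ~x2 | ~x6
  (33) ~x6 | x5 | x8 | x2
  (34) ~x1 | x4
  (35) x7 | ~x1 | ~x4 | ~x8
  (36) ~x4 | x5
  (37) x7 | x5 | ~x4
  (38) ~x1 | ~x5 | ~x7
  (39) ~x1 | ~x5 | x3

Suppose x5 = 0.
The clause (~x8) is unit, so x8 = 0.
The clause (~x4) is unit, so x4 = 0.
The clause (x6) is unit, so x6 = 1.
The clause (~x7) is unit, so x7 = 0.
The clause (~x3) is unit, so x3 = 0.
The clause (~x1) is unit, so x1 = 0.
The clause (x2) is unit, so x2 = 1.
That conflicts with the unit clause (~x2).
So every satisfying assignment has x5 = True.

True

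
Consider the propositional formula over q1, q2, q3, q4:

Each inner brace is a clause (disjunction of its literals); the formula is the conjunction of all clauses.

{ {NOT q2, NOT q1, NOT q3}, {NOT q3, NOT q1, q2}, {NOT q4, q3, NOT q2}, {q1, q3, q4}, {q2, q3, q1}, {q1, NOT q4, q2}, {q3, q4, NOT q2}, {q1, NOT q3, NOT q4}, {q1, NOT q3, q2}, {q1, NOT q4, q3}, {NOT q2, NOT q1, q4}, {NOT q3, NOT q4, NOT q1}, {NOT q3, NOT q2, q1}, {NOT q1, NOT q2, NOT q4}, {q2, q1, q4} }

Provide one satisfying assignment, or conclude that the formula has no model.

Case q2 = false:
Case q3 = false:
From the singleton clause (q1), q1 = true.
Every clause is now satisfied; q4 is unconstrained.

q1: true,  q2: false,  q3: false,  q4: true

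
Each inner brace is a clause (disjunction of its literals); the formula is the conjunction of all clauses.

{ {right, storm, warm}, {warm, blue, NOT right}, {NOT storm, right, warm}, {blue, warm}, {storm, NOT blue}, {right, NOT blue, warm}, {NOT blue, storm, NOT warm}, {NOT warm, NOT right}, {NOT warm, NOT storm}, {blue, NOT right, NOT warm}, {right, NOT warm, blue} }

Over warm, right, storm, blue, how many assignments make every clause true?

1

There are 2^4 = 16 truth assignments over (warm, right, storm, blue).
Check each against the 11 clauses (columns in the order warm, right, storm, blue):
  F F F F  ✗ fails (right OR storm OR warm)
  F F F T  ✗ fails (right OR storm OR warm)
  F F T F  ✗ fails (NOT storm OR right OR warm)
  F F T T  ✗ fails (NOT storm OR right OR warm)
  F T F F  ✗ fails (warm OR blue OR NOT right)
  F T F T  ✗ fails (storm OR NOT blue)
  F T T F  ✗ fails (warm OR blue OR NOT right)
  F T T T  ✓ satisfies all
  T F F F  ✗ fails (right OR NOT warm OR blue)
  T F F T  ✗ fails (storm OR NOT blue)
  T F T F  ✗ fails (NOT warm OR NOT storm)
  T F T T  ✗ fails (NOT warm OR NOT storm)
  T T F F  ✗ fails (NOT warm OR NOT right)
  T T F T  ✗ fails (storm OR NOT blue)
  T T T F  ✗ fails (NOT warm OR NOT right)
  T T T T  ✗ fails (NOT warm OR NOT right)
1 of the 16 rows is a model.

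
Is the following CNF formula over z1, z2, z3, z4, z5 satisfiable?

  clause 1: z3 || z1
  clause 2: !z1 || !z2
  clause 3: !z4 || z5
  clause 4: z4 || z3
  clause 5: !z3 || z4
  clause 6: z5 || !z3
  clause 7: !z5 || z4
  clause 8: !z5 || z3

Branch on z3: set z3 = true.
(z4) alone gives z4 = true.
(z5) alone gives z5 = true.
Branch on z1: set z1 = false.
All clauses hold; z2 can take either value.
A satisfying assignment: z1: false, z2: false, z3: true, z4: true, z5: true.

Yes, satisfiable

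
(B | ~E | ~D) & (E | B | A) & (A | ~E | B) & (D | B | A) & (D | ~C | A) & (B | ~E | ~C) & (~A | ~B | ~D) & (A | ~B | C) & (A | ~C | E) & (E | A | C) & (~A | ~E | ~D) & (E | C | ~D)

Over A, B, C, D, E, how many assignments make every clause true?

There are 2^5 = 32 truth assignments over (A, B, C, D, E).
Split on A. With A = 1, the clauses containing A are satisfied and ~A drops from the rest; 8 of the 2^4 = 16 assignments to the other variables satisfy what remains.
With A = 0, by the same count on the reduced clause set, 1 assignment works.
(One model: A=F, B=T, C=T, D=T, E=T.)
Total: 8 + 1 = 9.

9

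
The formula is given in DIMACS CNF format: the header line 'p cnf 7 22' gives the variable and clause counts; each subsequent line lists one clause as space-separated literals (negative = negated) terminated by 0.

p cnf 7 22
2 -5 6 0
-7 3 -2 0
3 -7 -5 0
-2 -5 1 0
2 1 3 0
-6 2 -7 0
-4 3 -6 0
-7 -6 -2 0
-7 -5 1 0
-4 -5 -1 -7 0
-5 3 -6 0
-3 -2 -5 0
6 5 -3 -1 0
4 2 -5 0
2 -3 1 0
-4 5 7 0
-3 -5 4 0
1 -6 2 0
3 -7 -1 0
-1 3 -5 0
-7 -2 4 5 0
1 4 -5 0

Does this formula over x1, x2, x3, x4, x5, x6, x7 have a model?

Yes

Try x2 = True.
Try x7 = False.
Try x5 = False.
From the singleton clause (¬x4), x4 = False.
Try x6 = True.
No clause remains; x1, x3 are free.
A satisfying assignment: x1=False, x2=True, x3=True, x4=False, x5=False, x6=True, x7=False.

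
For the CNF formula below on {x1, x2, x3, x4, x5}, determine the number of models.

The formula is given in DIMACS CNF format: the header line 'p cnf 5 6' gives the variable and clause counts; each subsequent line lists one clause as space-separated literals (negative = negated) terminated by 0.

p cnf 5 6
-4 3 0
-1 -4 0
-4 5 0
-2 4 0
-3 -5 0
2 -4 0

There are 2^5 = 32 truth assignments over (x1, x2, x3, x4, x5).
Split on x3. With x3 = True, the clauses containing x3 are satisfied and ¬x3 drops from the rest; 2 of the 2^4 = 16 assignments to the other variables satisfy what remains.
With x3 = False, by the same count on the reduced clause set, 4 assignments work.
(One model: x1=F, x2=F, x3=F, x4=F, x5=F.)
Total: 2 + 4 = 6.

6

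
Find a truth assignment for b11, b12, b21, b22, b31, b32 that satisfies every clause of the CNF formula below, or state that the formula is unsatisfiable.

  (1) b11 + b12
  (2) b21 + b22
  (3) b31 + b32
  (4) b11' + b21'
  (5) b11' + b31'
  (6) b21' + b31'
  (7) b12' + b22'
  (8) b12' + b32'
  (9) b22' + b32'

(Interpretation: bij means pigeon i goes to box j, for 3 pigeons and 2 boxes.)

Branch on b11: set b11 = 1.
Unit clause (b21') forces b21 = 0.
Unit clause (b22) forces b22 = 1.
Unit clause (b31') forces b31 = 0.
Unit clause (b32) forces b32 = 1.
Now (b32') is unsatisfied and unit — conflict.
Undo b11 and try b11 = 0.
Unit clause (b12) forces b12 = 1.
Unit clause (b22') forces b22 = 0.
Unit clause (b21) forces b21 = 1.
Unit clause (b31') forces b31 = 0.
Unit clause (b32) forces b32 = 1.
Now (b32') is unsatisfied and unit — conflict.
Either choice for b11 ends in contradiction.

UNSATISFIABLE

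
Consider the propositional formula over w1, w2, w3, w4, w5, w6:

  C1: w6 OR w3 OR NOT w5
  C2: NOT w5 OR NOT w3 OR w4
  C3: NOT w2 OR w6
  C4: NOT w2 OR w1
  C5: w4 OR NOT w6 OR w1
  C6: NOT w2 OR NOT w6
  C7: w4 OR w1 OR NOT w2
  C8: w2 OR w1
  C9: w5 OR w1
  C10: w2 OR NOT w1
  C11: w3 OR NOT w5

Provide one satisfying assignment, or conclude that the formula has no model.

UNSATISFIABLE

Try w2 = false.
From the singleton clause (w1), w1 = true.
Now (NOT w1) is unsatisfied and unit — conflict.
That branch fails; take w2 = true instead.
From the singleton clause (w6), w6 = true.
Now (NOT w6) is unsatisfied and unit — conflict.
Neither w2 = true nor w2 = false works.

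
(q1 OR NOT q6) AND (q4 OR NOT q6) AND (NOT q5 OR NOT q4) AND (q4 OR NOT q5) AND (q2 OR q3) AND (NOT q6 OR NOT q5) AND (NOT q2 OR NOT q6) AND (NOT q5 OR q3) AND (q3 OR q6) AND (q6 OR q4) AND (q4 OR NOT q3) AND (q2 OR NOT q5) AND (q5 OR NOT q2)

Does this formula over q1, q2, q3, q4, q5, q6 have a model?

Yes, satisfiable

Case q1 = false:
(NOT q6) alone gives q6 = false.
(q3) alone gives q3 = true.
(q4) alone gives q4 = true.
(NOT q5) alone gives q5 = false.
(NOT q2) alone gives q2 = false.
This assignment satisfies each clause.
A satisfying assignment: q1: false, q2: false, q3: true, q4: true, q5: false, q6: false.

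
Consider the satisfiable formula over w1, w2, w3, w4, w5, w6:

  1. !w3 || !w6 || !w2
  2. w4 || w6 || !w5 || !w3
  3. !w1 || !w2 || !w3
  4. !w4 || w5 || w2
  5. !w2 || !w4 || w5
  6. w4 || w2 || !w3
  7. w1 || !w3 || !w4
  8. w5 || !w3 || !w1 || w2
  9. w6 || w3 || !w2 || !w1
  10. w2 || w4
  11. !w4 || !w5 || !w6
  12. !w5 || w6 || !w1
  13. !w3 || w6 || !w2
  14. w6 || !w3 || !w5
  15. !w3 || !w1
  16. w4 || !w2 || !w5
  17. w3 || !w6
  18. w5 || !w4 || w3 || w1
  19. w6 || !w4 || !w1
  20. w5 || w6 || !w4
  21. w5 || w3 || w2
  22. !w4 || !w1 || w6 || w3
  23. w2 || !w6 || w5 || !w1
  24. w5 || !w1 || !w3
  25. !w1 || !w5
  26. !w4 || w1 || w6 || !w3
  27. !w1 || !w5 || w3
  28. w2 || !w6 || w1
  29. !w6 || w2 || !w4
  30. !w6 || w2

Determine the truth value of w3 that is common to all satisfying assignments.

False

Suppose w3 = true.
The clause (!w1) is unit, so w1 = false.
The clause (!w4) is unit, so w4 = false.
The clause (w2) is unit, so w2 = true.
The clause (!w6) is unit, so w6 = false.
That conflicts with the unit clause (w6).
So every satisfying assignment has w3 = False.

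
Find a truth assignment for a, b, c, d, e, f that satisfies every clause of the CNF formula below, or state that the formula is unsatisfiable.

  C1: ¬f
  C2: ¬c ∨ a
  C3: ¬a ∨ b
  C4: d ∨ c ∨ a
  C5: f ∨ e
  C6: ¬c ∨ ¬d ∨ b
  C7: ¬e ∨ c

a ↦ True,  b ↦ True,  c ↦ True,  d ↦ True,  e ↦ True,  f ↦ False

The clause (¬f) is unit, so f = False.
The clause (e) is unit, so e = True.
The clause (c) is unit, so c = True.
The clause (a) is unit, so a = True.
The clause (b) is unit, so b = True.
All clauses hold; d can take either value.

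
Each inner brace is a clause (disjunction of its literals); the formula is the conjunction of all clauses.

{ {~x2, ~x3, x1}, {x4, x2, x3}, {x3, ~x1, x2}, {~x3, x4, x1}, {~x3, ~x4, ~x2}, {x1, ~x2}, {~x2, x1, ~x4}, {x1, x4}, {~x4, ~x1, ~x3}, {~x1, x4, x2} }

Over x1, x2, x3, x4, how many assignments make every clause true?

5

There are 2^4 = 16 truth assignments over (x1, x2, x3, x4).
Check each against the 10 clauses (columns in the order x1, x2, x3, x4):
  F F F F  ✗ fails (x4 | x2 | x3)
  F F F T  ✓ satisfies all
  F F T F  ✗ fails (~x3 | x4 | x1)
  F F T T  ✓ satisfies all
  F T F F  ✗ fails (x1 | ~x2)
  F T F T  ✗ fails (x1 | ~x2)
  F T T F  ✗ fails (~x2 | ~x3 | x1)
  F T T T  ✗ fails (~x2 | ~x3 | x1)
  T F F F  ✗ fails (x4 | x2 | x3)
  T F F T  ✗ fails (x3 | ~x1 | x2)
  T F T F  ✗ fails (~x1 | x4 | x2)
  T F T T  ✗ fails (~x4 | ~x1 | ~x3)
  T T F F  ✓ satisfies all
  T T F T  ✓ satisfies all
  T T T F  ✓ satisfies all
  T T T T  ✗ fails (~x3 | ~x4 | ~x2)
5 of the 16 rows are models.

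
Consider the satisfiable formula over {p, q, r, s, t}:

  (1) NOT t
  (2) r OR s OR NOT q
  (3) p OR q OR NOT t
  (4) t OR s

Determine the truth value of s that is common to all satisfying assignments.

Suppose s = false.
Unit clause (NOT t) forces t = false.
But (t) is also a unit clause — contradiction.
So every satisfying assignment has s = True.

True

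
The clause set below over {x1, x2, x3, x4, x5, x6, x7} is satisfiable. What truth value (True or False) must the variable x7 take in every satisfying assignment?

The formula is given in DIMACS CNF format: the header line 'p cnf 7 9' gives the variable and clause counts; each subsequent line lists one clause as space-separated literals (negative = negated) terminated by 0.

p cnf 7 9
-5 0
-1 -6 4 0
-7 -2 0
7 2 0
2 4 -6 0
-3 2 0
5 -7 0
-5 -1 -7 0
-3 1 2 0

False

Suppose x7 = True.
The clause (¬x5) is unit, so x5 = False.
Now (x5) is unsatisfied and unit — conflict.
So every satisfying assignment has x7 = False.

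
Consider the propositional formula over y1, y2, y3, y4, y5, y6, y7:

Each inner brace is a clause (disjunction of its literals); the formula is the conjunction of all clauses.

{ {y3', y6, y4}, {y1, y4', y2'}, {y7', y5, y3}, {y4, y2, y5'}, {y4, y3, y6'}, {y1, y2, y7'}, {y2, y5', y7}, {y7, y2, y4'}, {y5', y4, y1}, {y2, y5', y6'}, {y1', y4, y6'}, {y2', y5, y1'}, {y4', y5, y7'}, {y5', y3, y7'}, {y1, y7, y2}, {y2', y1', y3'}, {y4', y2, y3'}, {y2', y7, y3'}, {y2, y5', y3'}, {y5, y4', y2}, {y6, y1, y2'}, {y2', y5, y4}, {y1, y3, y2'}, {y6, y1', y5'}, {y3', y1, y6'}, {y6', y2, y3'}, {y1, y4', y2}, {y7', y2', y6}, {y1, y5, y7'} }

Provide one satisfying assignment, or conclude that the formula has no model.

y1: 1, y2: 1, y3: 0, y4: 1, y5: 1, y6: 1, y7: 0

Branch on y3: set y3 = 0.
Branch on y7: set y7 = 0.
Branch on y4: set y4 = 1.
From the singleton clause (y2), y2 = 1.
From the singleton clause (y1), y1 = 1.
From the singleton clause (y5), y5 = 1.
From the singleton clause (y6), y6 = 1.
Every clause now holds.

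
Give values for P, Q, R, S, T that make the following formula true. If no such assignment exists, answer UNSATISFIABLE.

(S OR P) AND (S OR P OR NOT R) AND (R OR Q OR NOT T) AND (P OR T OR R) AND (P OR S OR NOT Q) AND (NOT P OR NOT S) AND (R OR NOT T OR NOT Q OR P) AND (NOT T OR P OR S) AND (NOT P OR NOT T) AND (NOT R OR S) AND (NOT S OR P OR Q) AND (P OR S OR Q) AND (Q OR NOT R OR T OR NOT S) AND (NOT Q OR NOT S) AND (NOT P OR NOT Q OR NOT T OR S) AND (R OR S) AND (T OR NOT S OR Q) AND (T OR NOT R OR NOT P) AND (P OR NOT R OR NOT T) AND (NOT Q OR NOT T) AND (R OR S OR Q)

Suppose S = true.
The clause (NOT P) is unit, so P = false.
The clause (Q) is unit, so Q = true.
But (NOT Q) is also a unit clause — contradiction.
Backtrack on S: now try S = false.
The clause (P) is unit, so P = true.
The clause (NOT T) is unit, so T = false.
The clause (NOT R) is unit, so R = false.
But (R) is also a unit clause — contradiction.
Either choice for S ends in contradiction.

UNSATISFIABLE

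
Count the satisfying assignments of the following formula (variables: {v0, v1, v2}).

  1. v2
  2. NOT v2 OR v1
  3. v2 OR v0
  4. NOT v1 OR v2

There are 2^3 = 8 truth assignments over (v0, v1, v2).
Split on v1. With v1 = true, the clauses containing v1 are satisfied and NOT v1 drops from the rest; 2 of the 2^2 = 4 assignments to the other variables satisfy what remains.
With v1 = false, by the same count on the reduced clause set, 0 assignments work.
(One model: v0=F, v1=T, v2=T.)
Total: 2 + 0 = 2.

2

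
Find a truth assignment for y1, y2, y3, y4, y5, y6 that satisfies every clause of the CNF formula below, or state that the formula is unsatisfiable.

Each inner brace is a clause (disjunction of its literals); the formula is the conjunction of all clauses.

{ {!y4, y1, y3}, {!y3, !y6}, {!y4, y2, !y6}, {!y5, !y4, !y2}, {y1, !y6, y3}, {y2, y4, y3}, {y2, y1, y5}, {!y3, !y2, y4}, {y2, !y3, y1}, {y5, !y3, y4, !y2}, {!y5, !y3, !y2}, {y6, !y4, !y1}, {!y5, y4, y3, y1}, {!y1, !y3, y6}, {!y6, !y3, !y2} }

y1 ↦ true, y2 ↦ true, y3 ↦ false, y4 ↦ false, y5 ↦ true, y6 ↦ false

Suppose y3 = false.
Suppose y4 = false.
The clause (y2) is unit, so y2 = true.
Suppose y1 = true.
All clauses hold; y5, y6 can take either value.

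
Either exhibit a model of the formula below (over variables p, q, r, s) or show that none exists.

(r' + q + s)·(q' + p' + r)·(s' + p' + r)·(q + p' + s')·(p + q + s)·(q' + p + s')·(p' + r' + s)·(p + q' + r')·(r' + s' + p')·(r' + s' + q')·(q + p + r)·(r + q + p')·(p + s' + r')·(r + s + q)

Branch on r: set r = 0.
Branch on q: set q = 1.
(p') alone gives p = 0.
(s') alone gives s = 0.
All clauses are satisfied.

p=0; q=1; r=0; s=0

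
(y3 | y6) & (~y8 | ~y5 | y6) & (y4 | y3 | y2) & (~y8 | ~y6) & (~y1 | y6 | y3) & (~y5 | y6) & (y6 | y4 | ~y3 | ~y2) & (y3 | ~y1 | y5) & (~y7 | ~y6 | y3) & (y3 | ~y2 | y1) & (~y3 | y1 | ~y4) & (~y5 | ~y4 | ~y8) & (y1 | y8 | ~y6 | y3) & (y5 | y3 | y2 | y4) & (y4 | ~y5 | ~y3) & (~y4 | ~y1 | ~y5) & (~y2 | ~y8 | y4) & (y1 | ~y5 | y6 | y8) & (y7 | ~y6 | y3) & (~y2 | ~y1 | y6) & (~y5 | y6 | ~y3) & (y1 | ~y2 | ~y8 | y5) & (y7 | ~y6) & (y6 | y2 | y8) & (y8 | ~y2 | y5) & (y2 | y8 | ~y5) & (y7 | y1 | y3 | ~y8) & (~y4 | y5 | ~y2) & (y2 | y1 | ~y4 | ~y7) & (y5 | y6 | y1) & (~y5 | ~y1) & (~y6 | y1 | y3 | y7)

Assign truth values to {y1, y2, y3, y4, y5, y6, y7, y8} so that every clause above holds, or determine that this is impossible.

Suppose y3 = 1.
Suppose y8 = 1.
(~y6) alone gives y6 = 0.
(~y5) alone gives y5 = 0.
(y1) alone gives y1 = 1.
(~y2) alone gives y2 = 0.
No clause remains; y4, y7 are free.

y1 ↦ 1; y2 ↦ 0; y3 ↦ 1; y4 ↦ 1; y5 ↦ 0; y6 ↦ 0; y7 ↦ 1; y8 ↦ 1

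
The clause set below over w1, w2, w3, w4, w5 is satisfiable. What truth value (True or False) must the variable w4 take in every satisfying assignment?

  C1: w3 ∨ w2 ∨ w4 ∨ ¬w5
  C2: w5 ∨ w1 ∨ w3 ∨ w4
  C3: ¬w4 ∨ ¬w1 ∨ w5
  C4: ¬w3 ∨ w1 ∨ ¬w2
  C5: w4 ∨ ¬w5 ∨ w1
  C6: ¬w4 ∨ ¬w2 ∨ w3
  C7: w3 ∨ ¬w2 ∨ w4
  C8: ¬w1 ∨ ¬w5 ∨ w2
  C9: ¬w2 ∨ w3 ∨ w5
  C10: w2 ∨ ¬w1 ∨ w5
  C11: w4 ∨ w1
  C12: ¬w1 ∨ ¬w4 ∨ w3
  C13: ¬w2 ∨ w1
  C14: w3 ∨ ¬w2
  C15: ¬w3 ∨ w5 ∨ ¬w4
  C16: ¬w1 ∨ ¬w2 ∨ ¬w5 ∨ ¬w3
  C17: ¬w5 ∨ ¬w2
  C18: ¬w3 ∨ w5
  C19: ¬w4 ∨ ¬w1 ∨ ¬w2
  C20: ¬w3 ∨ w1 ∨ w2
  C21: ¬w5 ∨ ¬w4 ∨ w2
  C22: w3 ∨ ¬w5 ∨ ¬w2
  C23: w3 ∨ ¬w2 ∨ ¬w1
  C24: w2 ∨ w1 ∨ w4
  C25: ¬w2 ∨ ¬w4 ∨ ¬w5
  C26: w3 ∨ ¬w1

True

Suppose w4 = False.
From the singleton clause (w1), w1 = True.
From the singleton clause (w3), w3 = True.
From the singleton clause (w5), w5 = True.
From the singleton clause (w2), w2 = True.
Now (¬w2) is unsatisfied and unit — conflict.
So every satisfying assignment has w4 = True.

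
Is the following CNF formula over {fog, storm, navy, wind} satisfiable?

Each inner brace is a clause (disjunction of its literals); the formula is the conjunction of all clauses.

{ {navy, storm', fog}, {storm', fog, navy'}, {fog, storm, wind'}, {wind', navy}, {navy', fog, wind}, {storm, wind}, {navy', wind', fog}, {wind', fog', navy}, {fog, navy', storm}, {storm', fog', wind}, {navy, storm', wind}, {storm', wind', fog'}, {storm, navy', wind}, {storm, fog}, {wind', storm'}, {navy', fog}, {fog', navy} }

Yes, satisfiable

Case wind = 1:
Unit clause (navy) forces navy = 1.
Unit clause (fog) forces fog = 1.
Unit clause (storm') forces storm = 0.
This assignment satisfies each clause.
A satisfying assignment: fog ↦ 1,  storm ↦ 0,  navy ↦ 1,  wind ↦ 1.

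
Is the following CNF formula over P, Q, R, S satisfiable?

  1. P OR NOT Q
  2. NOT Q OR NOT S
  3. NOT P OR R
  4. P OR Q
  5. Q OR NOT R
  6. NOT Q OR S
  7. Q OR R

Unsatisfiable

Branch on P: set P = true.
From the singleton clause (R), R = true.
From the singleton clause (Q), Q = true.
From the singleton clause (NOT S), S = false.
Now (S) is unsatisfied and unit — conflict.
So P must be the other value — set P = false.
From the singleton clause (NOT Q), Q = false.
Now (Q) is unsatisfied and unit — conflict.
Neither P = true nor P = false works.
No assignment satisfies every clause.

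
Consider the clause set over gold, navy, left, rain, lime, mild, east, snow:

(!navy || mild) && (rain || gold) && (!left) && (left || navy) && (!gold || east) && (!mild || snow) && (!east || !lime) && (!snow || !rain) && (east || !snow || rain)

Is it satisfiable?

The clause (!left) is unit, so left = false.
The clause (navy) is unit, so navy = true.
The clause (mild) is unit, so mild = true.
The clause (snow) is unit, so snow = true.
The clause (!rain) is unit, so rain = false.
The clause (gold) is unit, so gold = true.
The clause (east) is unit, so east = true.
The clause (!lime) is unit, so lime = false.
Every clause now holds.
A satisfying assignment: gold ↦ true, navy ↦ true, left ↦ false, rain ↦ false, lime ↦ false, mild ↦ true, east ↦ true, snow ↦ true.

Satisfiable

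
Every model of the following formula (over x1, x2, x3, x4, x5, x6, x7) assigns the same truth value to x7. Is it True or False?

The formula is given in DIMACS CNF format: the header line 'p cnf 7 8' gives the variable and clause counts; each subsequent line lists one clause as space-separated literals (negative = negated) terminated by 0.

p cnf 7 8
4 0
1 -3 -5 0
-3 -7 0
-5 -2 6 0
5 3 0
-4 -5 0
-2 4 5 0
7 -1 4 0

False

Suppose x7 = True.
From the singleton clause (x4), x4 = True.
From the singleton clause (¬x3), x3 = False.
From the singleton clause (x5), x5 = True.
That conflicts with the unit clause (¬x5).
So every satisfying assignment has x7 = False.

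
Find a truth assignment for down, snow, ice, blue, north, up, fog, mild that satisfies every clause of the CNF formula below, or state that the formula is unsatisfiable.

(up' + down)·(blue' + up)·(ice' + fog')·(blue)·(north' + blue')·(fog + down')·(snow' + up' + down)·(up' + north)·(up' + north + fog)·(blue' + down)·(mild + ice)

UNSATISFIABLE

The clause (blue) is unit, so blue = 1.
The clause (up) is unit, so up = 1.
The clause (down) is unit, so down = 1.
The clause (north') is unit, so north = 0.
Now (north) is unsatisfied and unit — conflict.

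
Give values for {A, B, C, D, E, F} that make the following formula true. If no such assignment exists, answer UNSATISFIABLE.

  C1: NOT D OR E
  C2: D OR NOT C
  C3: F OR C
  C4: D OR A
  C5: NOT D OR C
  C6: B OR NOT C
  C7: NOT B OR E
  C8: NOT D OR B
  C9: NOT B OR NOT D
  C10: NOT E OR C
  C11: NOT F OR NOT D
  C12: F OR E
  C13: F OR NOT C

Branch on D: set D = false.
From the singleton clause (NOT C), C = false.
From the singleton clause (F), F = true.
From the singleton clause (A), A = true.
From the singleton clause (NOT E), E = false.
From the singleton clause (NOT B), B = false.
This assignment satisfies each clause.

A: true; B: false; C: false; D: false; E: false; F: true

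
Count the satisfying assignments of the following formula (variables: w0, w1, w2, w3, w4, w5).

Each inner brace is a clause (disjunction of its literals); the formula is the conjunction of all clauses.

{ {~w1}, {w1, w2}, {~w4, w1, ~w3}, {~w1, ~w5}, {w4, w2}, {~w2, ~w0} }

6

There are 2^6 = 64 truth assignments over (w0, w1, w2, w3, w4, w5).
Split on w4. With w4 = 1, the clauses containing w4 are satisfied and ~w4 drops from the rest; 2 of the 2^5 = 32 assignments to the other variables satisfy what remains.
With w4 = 0, by the same count on the reduced clause set, 4 assignments work.
(One model: w0=F, w1=F, w2=T, w3=F, w4=F, w5=F.)
Total: 2 + 4 = 6.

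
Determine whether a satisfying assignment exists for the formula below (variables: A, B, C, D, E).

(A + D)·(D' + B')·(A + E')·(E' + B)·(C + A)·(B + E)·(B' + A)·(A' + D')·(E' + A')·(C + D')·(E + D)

Try A = 1.
Unit clause (D') forces D = 0.
Unit clause (E') forces E = 0.
Now (E) is unsatisfied and unit — conflict.
Undo A and try A = 0.
Unit clause (D) forces D = 1.
Unit clause (B') forces B = 0.
Unit clause (E') forces E = 0.
Now (E) is unsatisfied and unit — conflict.
Both values of A lead to a conflict.
No assignment satisfies every clause.

Unsatisfiable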